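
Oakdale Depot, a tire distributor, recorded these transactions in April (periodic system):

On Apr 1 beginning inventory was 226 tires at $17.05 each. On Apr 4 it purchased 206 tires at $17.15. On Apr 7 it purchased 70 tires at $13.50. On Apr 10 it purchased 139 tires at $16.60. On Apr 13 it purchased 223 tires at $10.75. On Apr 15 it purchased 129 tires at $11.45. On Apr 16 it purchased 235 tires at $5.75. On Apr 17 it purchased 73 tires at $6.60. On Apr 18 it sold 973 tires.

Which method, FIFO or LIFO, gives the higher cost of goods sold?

FIFO

FIFO COGS: 226 @ $17.05 + 206 @ $17.15 + 70 @ $13.50 + 139 @ $16.60 + 223 @ $10.75 + 109 @ $11.45 = $14,283.90
LIFO COGS: 73 @ $6.60 + 235 @ $5.75 + 129 @ $11.45 + 223 @ $10.75 + 139 @ $16.60 + 70 @ $13.50 + 104 @ $17.15 = $10,743.35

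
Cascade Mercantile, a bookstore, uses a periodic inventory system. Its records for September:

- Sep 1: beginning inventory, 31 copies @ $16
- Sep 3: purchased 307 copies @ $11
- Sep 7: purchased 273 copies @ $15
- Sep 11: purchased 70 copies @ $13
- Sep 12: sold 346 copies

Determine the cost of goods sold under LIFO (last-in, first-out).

COGS = $5,038

Sep 12, 346 sold [LIFO — newest first]: 70 @ $13 + 273 @ $15 + 3 @ $11 = $5,038
Ending inventory: 31 @ $16 + 304 @ $11 = $3,840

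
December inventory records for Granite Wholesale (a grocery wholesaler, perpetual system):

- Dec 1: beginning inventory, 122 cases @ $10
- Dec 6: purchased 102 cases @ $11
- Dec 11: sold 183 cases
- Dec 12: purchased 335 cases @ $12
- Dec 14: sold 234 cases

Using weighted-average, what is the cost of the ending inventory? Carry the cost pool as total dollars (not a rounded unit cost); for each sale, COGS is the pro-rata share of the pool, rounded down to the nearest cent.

After Dec 1: 122 on hand, pool $1,220.00 (≈ $10.0000 each)
After Dec 6: 224 on hand, pool $2,342.00 (≈ $10.4554 each)
Dec 11, sell 183: 183/224 × $2,342.00 → $1,913.33
After Dec 12: 376 on hand, pool $4,448.67 (≈ $11.8316 each)
Dec 14, sell 234: 234/376 × $4,448.67 → $2,768.58
Total COGS = $1,913.33 + $2,768.58 = $4,681.91
Ending inventory (cost pool remaining) = $1,680.09

Ending inventory = $1,680.09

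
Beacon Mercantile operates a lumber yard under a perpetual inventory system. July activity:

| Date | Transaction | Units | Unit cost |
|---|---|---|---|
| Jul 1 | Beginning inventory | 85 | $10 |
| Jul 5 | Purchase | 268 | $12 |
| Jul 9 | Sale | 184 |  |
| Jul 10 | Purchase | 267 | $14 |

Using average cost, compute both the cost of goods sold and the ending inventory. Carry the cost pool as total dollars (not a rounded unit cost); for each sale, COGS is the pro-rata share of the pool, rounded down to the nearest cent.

COGS = $2,119.38; ending inventory = $5,684.62

After Jul 1: 85 on hand, pool $850.00 (≈ $10.0000 each)
After Jul 5: 353 on hand, pool $4,066.00 (≈ $11.5184 each)
Jul 9, sell 184: 184/353 × $4,066.00 → $2,119.38
After Jul 10: 436 on hand, pool $5,684.62 (≈ $13.0381 each)
Ending inventory (cost pool remaining) = $5,684.62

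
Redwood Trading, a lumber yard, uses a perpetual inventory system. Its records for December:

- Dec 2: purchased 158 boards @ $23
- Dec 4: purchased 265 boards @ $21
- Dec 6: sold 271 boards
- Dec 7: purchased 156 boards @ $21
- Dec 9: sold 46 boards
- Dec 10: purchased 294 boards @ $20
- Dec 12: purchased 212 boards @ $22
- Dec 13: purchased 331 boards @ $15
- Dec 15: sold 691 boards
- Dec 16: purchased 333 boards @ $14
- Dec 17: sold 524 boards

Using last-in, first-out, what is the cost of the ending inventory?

Dec 6, 271 sold [LIFO — newest first]: 265 @ $21 + 6 @ $23 = $5,703
Dec 9, 46 sold [LIFO — newest first]: 46 @ $21 = $966
Dec 15, 691 sold [LIFO — newest first]: 331 @ $15 + 212 @ $22 + 148 @ $20 = $12,589
Dec 17, 524 sold [LIFO — newest first]: 333 @ $14 + 146 @ $20 + 45 @ $21 = $8,527
Total COGS = $5,703 + $966 + $12,589 + $8,527 = $27,785
Ending inventory: 152 @ $23 + 65 @ $21 = $4,861
Check: goods available $32,646 = COGS $27,785 + ending $4,861

Ending inventory = $4,861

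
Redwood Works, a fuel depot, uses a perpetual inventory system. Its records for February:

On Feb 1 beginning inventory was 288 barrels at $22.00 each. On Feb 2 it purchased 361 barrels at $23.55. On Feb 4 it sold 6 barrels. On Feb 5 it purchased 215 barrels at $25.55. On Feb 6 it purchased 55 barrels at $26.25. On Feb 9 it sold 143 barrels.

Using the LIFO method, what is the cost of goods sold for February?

Feb 4, 6 sold [LIFO — newest first]: 6 @ $23.55 = $141.30
Feb 9, 143 sold [LIFO — newest first]: 55 @ $26.25 + 88 @ $25.55 = $3,692.15
Total COGS = $141.30 + $3,692.15 = $3,833.45
Ending inventory: 288 @ $22.00 + 355 @ $23.55 + 127 @ $25.55 = $17,941.10

COGS = $3,833.45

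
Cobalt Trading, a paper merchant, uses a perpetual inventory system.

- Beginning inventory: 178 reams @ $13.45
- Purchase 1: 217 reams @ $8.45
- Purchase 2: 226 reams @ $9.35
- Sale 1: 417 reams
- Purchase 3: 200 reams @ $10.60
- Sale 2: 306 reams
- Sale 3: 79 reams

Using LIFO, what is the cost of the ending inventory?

Ending inventory = $255.55

Sale 1 (417) [LIFO — newest first]: 226 @ $9.35 + 191 @ $8.45 = $3,727.05
Sale 2 (306) [LIFO — newest first]: 200 @ $10.60 + 26 @ $8.45 + 80 @ $13.45 = $3,415.70
Sale 3 (79) [LIFO — newest first]: 79 @ $13.45 = $1,062.55
Total COGS = $3,727.05 + $3,415.70 + $1,062.55 = $8,205.30
Ending inventory: 19 @ $13.45 = $255.55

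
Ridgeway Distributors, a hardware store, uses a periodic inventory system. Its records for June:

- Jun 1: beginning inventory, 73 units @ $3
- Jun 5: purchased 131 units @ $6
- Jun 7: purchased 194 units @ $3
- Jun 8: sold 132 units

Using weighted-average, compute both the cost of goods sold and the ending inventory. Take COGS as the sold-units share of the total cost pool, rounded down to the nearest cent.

Jun 8, sell 132: 132/398 × $1,587.00 → $526.34
Ending inventory (cost pool remaining) = $1,060.66
Check: goods available $1,587.00 = COGS $526.34 + ending $1,060.66

COGS = $526.34; ending inventory = $1,060.66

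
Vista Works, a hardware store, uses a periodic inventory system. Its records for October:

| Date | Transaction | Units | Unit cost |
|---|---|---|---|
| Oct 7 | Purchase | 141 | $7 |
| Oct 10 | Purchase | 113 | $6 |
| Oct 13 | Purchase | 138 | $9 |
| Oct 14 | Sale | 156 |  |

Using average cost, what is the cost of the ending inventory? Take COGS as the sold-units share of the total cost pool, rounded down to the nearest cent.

Ending inventory = $1,750.14

Oct 14, sell 156: 156/392 × $2,907.00 → $1,156.86
Ending inventory (cost pool remaining) = $1,750.14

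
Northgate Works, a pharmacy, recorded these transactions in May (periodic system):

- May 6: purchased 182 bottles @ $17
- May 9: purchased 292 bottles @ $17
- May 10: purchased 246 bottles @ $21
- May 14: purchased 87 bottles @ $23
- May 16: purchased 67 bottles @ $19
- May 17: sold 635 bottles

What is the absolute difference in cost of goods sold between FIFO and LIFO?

$996

FIFO COGS: 182 @ $17 + 292 @ $17 + 161 @ $21 = $11,439
LIFO COGS: 67 @ $19 + 87 @ $23 + 246 @ $21 + 235 @ $17 = $12,435
Difference = |$11,439 − $12,435| = $996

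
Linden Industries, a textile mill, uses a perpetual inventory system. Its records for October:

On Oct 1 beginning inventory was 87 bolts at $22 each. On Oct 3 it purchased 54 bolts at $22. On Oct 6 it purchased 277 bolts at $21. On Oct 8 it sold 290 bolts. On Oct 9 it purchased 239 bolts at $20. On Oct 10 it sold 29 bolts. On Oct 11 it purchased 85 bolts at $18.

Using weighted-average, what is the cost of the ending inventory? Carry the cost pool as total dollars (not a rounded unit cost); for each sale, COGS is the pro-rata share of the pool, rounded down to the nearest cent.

After Oct 1: 87 on hand, pool $1,914.00 (≈ $22.0000 each)
After Oct 3: 141 on hand, pool $3,102.00 (≈ $22.0000 each)
After Oct 6: 418 on hand, pool $8,919.00 (≈ $21.3373 each)
Oct 8, sell 290: 290/418 × $8,919.00 → $6,187.82
After Oct 9: 367 on hand, pool $7,511.18 (≈ $20.4664 each)
Oct 10, sell 29: 29/367 × $7,511.18 → $593.52
After Oct 11: 423 on hand, pool $8,447.66 (≈ $19.9708 each)
Total COGS = $6,187.82 + $593.52 = $6,781.34
Ending inventory (cost pool remaining) = $8,447.66

Ending inventory = $8,447.66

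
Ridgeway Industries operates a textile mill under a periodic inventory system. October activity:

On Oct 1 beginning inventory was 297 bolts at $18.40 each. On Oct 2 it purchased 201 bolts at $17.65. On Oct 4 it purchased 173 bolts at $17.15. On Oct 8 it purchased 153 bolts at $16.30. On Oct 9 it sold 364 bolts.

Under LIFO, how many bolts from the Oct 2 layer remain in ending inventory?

163

Oct 9, 364 sold [LIFO — newest first]: 153 @ $16.30 + 173 @ $17.15 + 38 @ $17.65 = $6,131.55
Ending inventory: 297 @ $18.40 + 163 @ $17.65 = $8,341.75
Check: goods available $14,473.30 = COGS $6,131.55 + ending $8,341.75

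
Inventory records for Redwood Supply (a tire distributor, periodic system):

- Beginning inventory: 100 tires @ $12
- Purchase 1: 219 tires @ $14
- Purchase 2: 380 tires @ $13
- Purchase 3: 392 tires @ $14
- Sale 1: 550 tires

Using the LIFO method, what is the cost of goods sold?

COGS = $7,542

Sale 1 (550) [LIFO — newest first]: 392 @ $14 + 158 @ $13 = $7,542
Ending inventory: 100 @ $12 + 219 @ $14 + 222 @ $13 = $7,152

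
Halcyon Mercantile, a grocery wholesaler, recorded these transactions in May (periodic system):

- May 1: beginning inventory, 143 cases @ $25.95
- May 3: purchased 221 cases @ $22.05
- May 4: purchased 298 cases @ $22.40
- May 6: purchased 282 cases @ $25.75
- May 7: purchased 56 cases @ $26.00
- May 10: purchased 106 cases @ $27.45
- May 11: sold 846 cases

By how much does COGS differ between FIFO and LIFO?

$598.50

FIFO COGS: 143 @ $25.95 + 221 @ $22.05 + 298 @ $22.40 + 184 @ $25.75 = $19,997.10
LIFO COGS: 106 @ $27.45 + 56 @ $26.00 + 282 @ $25.75 + 298 @ $22.40 + 104 @ $22.05 = $20,595.60
Difference = |$19,997.10 − $20,595.60| = $598.50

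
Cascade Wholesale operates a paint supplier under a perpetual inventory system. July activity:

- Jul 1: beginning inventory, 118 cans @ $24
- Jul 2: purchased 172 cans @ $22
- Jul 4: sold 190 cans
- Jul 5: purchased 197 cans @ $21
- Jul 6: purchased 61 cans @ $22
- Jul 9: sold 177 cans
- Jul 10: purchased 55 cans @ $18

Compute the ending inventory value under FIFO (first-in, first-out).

Jul 4, 190 sold [FIFO — oldest first]: 118 @ $24 + 72 @ $22 = $4,416
Jul 9, 177 sold [FIFO — oldest first]: 100 @ $22 + 77 @ $21 = $3,817
Total COGS = $4,416 + $3,817 = $8,233
Ending inventory: 120 @ $21 + 61 @ $22 + 55 @ $18 = $4,852

Ending inventory = $4,852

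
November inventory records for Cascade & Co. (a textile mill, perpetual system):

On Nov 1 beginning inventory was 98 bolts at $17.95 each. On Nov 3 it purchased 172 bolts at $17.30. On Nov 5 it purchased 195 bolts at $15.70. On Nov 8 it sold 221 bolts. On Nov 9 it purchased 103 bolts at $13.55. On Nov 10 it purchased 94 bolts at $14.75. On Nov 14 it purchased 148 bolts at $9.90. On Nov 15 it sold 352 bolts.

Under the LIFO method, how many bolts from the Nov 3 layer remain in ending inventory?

139

Nov 8, 221 sold [LIFO — newest first]: 195 @ $15.70 + 26 @ $17.30 = $3,511.30
Nov 15, 352 sold [LIFO — newest first]: 148 @ $9.90 + 94 @ $14.75 + 103 @ $13.55 + 7 @ $17.30 = $4,368.45
Total COGS = $3,511.30 + $4,368.45 = $7,879.75
Ending inventory: 98 @ $17.95 + 139 @ $17.30 = $4,163.80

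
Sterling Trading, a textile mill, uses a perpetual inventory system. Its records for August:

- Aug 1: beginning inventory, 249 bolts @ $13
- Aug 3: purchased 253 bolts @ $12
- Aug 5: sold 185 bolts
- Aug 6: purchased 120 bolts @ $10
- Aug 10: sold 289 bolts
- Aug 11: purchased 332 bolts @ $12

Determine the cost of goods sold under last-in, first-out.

Aug 5, 185 sold [LIFO — newest first]: 185 @ $12 = $2,220
Aug 10, 289 sold [LIFO — newest first]: 120 @ $10 + 68 @ $12 + 101 @ $13 = $3,329
Total COGS = $2,220 + $3,329 = $5,549
Ending inventory: 148 @ $13 + 332 @ $12 = $5,908
Check: goods available $11,457 = COGS $5,549 + ending $5,908

COGS = $5,549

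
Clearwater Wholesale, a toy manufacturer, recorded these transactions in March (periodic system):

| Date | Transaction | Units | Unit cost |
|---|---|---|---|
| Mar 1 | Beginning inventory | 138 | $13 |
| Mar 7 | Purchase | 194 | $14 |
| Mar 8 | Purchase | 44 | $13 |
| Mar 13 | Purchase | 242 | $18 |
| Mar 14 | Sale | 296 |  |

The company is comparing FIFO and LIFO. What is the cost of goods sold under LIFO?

FIFO COGS: 138 @ $13 + 158 @ $14 = $4,006
LIFO COGS: 242 @ $18 + 44 @ $13 + 10 @ $14 = $5,068

COGS = $5,068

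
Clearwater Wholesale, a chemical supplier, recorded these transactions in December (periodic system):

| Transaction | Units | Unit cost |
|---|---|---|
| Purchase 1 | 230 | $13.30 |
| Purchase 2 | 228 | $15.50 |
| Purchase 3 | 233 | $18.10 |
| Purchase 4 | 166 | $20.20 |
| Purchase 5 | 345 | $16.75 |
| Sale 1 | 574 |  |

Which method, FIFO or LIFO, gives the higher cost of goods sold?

LIFO

FIFO COGS: 230 @ $13.30 + 228 @ $15.50 + 116 @ $18.10 = $8,692.60
LIFO COGS: 345 @ $16.75 + 166 @ $20.20 + 63 @ $18.10 = $10,272.25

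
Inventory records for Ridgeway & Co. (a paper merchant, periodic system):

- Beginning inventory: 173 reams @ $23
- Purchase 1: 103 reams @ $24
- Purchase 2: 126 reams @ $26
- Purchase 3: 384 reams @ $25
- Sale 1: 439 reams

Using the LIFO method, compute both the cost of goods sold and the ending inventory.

Sale 1 (439) [LIFO — newest first]: 384 @ $25 + 55 @ $26 = $11,030
Ending inventory: 173 @ $23 + 103 @ $24 + 71 @ $26 = $8,297

COGS = $11,030; ending inventory = $8,297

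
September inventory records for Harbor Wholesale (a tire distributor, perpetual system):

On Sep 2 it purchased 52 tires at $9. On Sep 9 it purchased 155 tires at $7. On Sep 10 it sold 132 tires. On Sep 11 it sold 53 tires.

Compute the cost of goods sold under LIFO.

Sep 10, 132 sold [LIFO — newest first]: 132 @ $7 = $924
Sep 11, 53 sold [LIFO — newest first]: 23 @ $7 + 30 @ $9 = $431
Total COGS = $924 + $431 = $1,355
Ending inventory: 22 @ $9 = $198

COGS = $1,355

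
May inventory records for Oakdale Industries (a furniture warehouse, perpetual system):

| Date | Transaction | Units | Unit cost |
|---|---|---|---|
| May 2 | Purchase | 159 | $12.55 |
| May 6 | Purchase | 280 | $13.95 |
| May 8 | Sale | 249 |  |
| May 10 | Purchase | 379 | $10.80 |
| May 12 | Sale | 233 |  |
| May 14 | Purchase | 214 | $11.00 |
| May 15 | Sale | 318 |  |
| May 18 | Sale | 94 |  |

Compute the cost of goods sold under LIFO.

May 8, 249 sold [LIFO — newest first]: 249 @ $13.95 = $3,473.55
May 12, 233 sold [LIFO — newest first]: 233 @ $10.80 = $2,516.40
May 15, 318 sold [LIFO — newest first]: 214 @ $11.00 + 104 @ $10.80 = $3,477.20
May 18, 94 sold [LIFO — newest first]: 42 @ $10.80 + 31 @ $13.95 + 21 @ $12.55 = $1,149.60
Total COGS = $3,473.55 + $2,516.40 + $3,477.20 + $1,149.60 = $10,616.75
Ending inventory: 138 @ $12.55 = $1,731.90

COGS = $10,616.75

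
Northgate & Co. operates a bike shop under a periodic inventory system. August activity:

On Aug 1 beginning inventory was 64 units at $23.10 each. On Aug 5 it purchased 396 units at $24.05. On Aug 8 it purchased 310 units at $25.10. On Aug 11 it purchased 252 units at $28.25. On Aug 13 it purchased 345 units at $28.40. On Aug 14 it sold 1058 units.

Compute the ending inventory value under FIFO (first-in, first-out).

Aug 14, 1058 sold [FIFO — oldest first]: 64 @ $23.10 + 396 @ $24.05 + 310 @ $25.10 + 252 @ $28.25 + 36 @ $28.40 = $26,924.60
Ending inventory: 309 @ $28.40 = $8,775.60

Ending inventory = $8,775.60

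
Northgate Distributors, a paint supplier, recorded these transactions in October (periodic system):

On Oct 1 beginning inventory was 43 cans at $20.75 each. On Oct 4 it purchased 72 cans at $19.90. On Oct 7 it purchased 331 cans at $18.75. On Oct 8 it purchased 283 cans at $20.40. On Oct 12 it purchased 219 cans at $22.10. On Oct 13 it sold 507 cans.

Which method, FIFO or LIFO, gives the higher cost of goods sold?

FIFO COGS: 43 @ $20.75 + 72 @ $19.90 + 331 @ $18.75 + 61 @ $20.40 = $9,775.70
LIFO COGS: 219 @ $22.10 + 283 @ $20.40 + 5 @ $18.75 = $10,706.85

LIFO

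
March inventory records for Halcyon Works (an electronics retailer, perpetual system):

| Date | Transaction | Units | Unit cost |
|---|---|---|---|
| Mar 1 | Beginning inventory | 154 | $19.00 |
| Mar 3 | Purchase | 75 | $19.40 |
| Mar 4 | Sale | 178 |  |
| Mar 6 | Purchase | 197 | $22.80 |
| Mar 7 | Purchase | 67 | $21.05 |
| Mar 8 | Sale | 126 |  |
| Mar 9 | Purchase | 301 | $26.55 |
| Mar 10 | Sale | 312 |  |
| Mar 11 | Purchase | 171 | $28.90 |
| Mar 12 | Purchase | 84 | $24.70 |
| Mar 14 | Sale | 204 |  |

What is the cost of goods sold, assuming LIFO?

Mar 4, 178 sold [LIFO — newest first]: 75 @ $19.40 + 103 @ $19.00 = $3,412.00
Mar 8, 126 sold [LIFO — newest first]: 67 @ $21.05 + 59 @ $22.80 = $2,755.55
Mar 10, 312 sold [LIFO — newest first]: 301 @ $26.55 + 11 @ $22.80 = $8,242.35
Mar 14, 204 sold [LIFO — newest first]: 84 @ $24.70 + 120 @ $28.90 = $5,542.80
Total COGS = $3,412.00 + $2,755.55 + $8,242.35 + $5,542.80 = $19,952.70
Ending inventory: 51 @ $19.00 + 127 @ $22.80 + 51 @ $28.90 = $5,338.50

COGS = $19,952.70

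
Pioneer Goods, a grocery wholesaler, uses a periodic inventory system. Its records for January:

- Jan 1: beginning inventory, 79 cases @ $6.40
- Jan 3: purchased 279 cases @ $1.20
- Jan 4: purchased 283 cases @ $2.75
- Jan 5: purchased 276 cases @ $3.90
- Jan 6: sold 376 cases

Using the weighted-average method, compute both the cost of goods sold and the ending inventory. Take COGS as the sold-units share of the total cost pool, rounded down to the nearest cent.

Jan 6, sell 376: 376/917 × $2,695.05 → $1,105.05
Ending inventory (cost pool remaining) = $1,590.00

COGS = $1,105.05; ending inventory = $1,590.00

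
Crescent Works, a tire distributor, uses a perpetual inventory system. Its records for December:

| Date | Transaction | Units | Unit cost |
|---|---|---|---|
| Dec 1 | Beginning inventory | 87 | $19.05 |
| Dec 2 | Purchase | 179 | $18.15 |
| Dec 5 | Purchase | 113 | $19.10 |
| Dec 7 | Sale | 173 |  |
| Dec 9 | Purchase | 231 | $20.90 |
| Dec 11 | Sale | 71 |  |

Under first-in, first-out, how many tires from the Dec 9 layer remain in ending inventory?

Dec 7, 173 sold [FIFO — oldest first]: 87 @ $19.05 + 86 @ $18.15 = $3,218.25
Dec 11, 71 sold [FIFO — oldest first]: 71 @ $18.15 = $1,288.65
Total COGS = $3,218.25 + $1,288.65 = $4,506.90
Ending inventory: 22 @ $18.15 + 113 @ $19.10 + 231 @ $20.90 = $7,385.50
Check: goods available $11,892.40 = COGS $4,506.90 + ending $7,385.50

231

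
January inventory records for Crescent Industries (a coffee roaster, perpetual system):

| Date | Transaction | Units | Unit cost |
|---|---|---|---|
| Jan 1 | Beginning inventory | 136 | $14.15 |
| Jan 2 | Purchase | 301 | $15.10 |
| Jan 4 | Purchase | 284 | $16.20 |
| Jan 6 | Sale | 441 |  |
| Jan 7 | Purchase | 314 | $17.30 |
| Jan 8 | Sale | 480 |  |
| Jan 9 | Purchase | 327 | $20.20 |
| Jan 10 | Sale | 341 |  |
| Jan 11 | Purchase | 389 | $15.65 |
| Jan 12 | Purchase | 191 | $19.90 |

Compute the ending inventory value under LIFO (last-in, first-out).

Ending inventory = $11,303.75

Jan 6, 441 sold [LIFO — newest first]: 284 @ $16.20 + 157 @ $15.10 = $6,971.50
Jan 8, 480 sold [LIFO — newest first]: 314 @ $17.30 + 144 @ $15.10 + 22 @ $14.15 = $7,917.90
Jan 10, 341 sold [LIFO — newest first]: 327 @ $20.20 + 14 @ $14.15 = $6,803.50
Total COGS = $6,971.50 + $7,917.90 + $6,803.50 = $21,692.90
Ending inventory: 100 @ $14.15 + 389 @ $15.65 + 191 @ $19.90 = $11,303.75
Check: goods available $32,996.65 = COGS $21,692.90 + ending $11,303.75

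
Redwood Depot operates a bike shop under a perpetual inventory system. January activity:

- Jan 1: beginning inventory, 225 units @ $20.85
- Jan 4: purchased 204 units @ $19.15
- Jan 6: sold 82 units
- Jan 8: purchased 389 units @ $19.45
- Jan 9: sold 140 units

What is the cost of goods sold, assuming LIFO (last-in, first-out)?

COGS = $4,293.30

Jan 6, 82 sold [LIFO — newest first]: 82 @ $19.15 = $1,570.30
Jan 9, 140 sold [LIFO — newest first]: 140 @ $19.45 = $2,723.00
Total COGS = $1,570.30 + $2,723.00 = $4,293.30
Ending inventory: 225 @ $20.85 + 122 @ $19.15 + 249 @ $19.45 = $11,870.60
Check: goods available $16,163.90 = COGS $4,293.30 + ending $11,870.60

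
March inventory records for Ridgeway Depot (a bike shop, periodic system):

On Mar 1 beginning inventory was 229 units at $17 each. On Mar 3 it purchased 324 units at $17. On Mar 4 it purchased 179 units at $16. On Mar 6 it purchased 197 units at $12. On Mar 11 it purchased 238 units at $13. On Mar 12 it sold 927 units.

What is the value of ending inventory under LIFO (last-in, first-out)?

Mar 12, 927 sold [LIFO — newest first]: 238 @ $13 + 197 @ $12 + 179 @ $16 + 313 @ $17 = $13,643
Ending inventory: 229 @ $17 + 11 @ $17 = $4,080

Ending inventory = $4,080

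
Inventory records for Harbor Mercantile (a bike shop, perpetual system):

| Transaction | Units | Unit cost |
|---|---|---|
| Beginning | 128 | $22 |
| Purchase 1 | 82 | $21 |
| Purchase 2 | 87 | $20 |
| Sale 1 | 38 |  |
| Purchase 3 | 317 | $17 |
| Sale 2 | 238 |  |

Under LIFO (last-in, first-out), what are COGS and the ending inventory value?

Sale 1 (38) [LIFO — newest first]: 38 @ $20 = $760
Sale 2 (238) [LIFO — newest first]: 238 @ $17 = $4,046
Total COGS = $760 + $4,046 = $4,806
Ending inventory: 128 @ $22 + 82 @ $21 + 49 @ $20 + 79 @ $17 = $6,861
Check: goods available $11,667 = COGS $4,806 + ending $6,861

COGS = $4,806; ending inventory = $6,861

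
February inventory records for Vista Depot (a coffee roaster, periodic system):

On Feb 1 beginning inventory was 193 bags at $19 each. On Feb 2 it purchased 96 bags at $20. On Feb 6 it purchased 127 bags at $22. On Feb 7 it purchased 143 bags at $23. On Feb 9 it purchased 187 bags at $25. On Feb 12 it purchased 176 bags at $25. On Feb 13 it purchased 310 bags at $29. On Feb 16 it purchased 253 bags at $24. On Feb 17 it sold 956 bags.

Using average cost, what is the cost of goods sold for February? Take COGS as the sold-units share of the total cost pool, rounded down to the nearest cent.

COGS = $23,051.50

Feb 17, sell 956: 956/1485 × $35,807.00 → $23,051.50
Ending inventory (cost pool remaining) = $12,755.50
Check: goods available $35,807.00 = COGS $23,051.50 + ending $12,755.50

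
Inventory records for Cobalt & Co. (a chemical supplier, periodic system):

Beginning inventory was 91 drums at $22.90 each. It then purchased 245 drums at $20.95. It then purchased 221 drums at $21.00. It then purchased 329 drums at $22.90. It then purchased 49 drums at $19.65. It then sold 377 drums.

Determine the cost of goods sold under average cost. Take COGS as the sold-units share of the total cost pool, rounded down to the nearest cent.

COGS = $8,207.14

Sale 1, sell 377: 377/935 × $20,354.60 → $8,207.14
Ending inventory (cost pool remaining) = $12,147.46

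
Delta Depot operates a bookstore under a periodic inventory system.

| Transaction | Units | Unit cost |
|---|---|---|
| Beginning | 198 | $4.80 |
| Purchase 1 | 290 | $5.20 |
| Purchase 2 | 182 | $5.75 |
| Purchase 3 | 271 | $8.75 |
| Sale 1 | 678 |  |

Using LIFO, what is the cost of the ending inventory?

Sale 1 (678) [LIFO — newest first]: 271 @ $8.75 + 182 @ $5.75 + 225 @ $5.20 = $4,587.75
Ending inventory: 198 @ $4.80 + 65 @ $5.20 = $1,288.40
Check: goods available $5,876.15 = COGS $4,587.75 + ending $1,288.40

Ending inventory = $1,288.40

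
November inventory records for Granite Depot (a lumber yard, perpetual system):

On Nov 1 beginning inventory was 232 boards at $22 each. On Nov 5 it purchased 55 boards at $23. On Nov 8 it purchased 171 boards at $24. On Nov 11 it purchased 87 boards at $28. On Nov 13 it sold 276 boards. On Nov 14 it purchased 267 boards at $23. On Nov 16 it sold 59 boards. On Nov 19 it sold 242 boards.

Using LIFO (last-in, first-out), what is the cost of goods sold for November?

COGS = $13,877

Nov 13, 276 sold [LIFO — newest first]: 87 @ $28 + 171 @ $24 + 18 @ $23 = $6,954
Nov 16, 59 sold [LIFO — newest first]: 59 @ $23 = $1,357
Nov 19, 242 sold [LIFO — newest first]: 208 @ $23 + 34 @ $23 = $5,566
Total COGS = $6,954 + $1,357 + $5,566 = $13,877
Ending inventory: 232 @ $22 + 3 @ $23 = $5,173
Check: goods available $19,050 = COGS $13,877 + ending $5,173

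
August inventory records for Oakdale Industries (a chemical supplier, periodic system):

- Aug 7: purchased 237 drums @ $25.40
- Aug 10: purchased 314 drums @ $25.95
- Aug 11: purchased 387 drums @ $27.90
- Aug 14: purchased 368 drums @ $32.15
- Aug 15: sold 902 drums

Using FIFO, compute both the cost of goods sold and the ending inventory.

COGS = $23,961.00; ending inventory = $12,835.60

Aug 15, 902 sold [FIFO — oldest first]: 237 @ $25.40 + 314 @ $25.95 + 351 @ $27.90 = $23,961.00
Ending inventory: 36 @ $27.90 + 368 @ $32.15 = $12,835.60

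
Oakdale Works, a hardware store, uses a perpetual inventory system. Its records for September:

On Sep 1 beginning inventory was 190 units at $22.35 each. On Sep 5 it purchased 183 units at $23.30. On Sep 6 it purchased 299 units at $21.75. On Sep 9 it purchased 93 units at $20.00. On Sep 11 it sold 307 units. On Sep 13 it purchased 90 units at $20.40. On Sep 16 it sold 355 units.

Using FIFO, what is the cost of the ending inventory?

Ending inventory = $3,913.50

Sep 11, 307 sold [FIFO — oldest first]: 190 @ $22.35 + 117 @ $23.30 = $6,972.60
Sep 16, 355 sold [FIFO — oldest first]: 66 @ $23.30 + 289 @ $21.75 = $7,823.55
Total COGS = $6,972.60 + $7,823.55 = $14,796.15
Ending inventory: 10 @ $21.75 + 93 @ $20.00 + 90 @ $20.40 = $3,913.50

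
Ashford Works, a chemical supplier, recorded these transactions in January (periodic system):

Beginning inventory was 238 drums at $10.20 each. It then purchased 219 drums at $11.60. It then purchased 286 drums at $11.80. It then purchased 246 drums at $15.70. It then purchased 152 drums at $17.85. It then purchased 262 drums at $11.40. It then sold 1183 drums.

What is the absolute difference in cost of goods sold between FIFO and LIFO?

FIFO COGS: 238 @ $10.20 + 219 @ $11.60 + 286 @ $11.80 + 246 @ $15.70 + 152 @ $17.85 + 42 @ $11.40 = $15,397.00
LIFO COGS: 262 @ $11.40 + 152 @ $17.85 + 246 @ $15.70 + 286 @ $11.80 + 219 @ $11.60 + 18 @ $10.20 = $15,661.00
Difference = |$15,397.00 − $15,661.00| = $264.00

$264.00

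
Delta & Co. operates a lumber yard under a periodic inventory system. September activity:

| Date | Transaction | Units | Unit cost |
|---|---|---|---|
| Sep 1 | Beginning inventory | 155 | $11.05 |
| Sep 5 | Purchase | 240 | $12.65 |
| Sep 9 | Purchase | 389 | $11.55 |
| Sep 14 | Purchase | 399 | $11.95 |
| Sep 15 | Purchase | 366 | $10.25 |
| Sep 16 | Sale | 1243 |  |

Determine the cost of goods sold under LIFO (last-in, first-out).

Sep 16, 1243 sold [LIFO — newest first]: 366 @ $10.25 + 399 @ $11.95 + 389 @ $11.55 + 89 @ $12.65 = $14,138.35
Ending inventory: 155 @ $11.05 + 151 @ $12.65 = $3,622.90

COGS = $14,138.35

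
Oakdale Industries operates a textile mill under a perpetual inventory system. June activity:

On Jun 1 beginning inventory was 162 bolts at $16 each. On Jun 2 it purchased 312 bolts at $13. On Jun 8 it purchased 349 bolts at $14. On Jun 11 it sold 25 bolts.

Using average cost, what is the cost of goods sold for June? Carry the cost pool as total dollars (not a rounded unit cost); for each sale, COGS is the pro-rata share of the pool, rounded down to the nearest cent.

After Jun 1: 162 on hand, pool $2,592.00 (≈ $16.0000 each)
After Jun 2: 474 on hand, pool $6,648.00 (≈ $14.0253 each)
After Jun 8: 823 on hand, pool $11,534.00 (≈ $14.0146 each)
Jun 11, sell 25: 25/823 × $11,534.00 → $350.36
Ending inventory (cost pool remaining) = $11,183.64

COGS = $350.36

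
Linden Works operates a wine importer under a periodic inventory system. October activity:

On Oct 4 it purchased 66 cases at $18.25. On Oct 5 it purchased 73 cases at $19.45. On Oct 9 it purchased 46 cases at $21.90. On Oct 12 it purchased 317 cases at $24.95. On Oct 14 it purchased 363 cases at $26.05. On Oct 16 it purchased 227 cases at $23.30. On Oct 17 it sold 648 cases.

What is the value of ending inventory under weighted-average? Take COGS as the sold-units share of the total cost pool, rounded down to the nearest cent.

Ending inventory = $10,687.78

Oct 17, sell 648: 648/1092 × $26,286.15 → $15,598.37
Ending inventory (cost pool remaining) = $10,687.78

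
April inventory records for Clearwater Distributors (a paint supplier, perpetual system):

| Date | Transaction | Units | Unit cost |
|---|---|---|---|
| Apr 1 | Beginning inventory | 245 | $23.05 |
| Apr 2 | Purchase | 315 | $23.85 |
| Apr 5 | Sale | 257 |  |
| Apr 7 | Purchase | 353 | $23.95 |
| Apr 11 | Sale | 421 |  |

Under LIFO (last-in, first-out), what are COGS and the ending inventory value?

Apr 5, 257 sold [LIFO — newest first]: 257 @ $23.85 = $6,129.45
Apr 11, 421 sold [LIFO — newest first]: 353 @ $23.95 + 58 @ $23.85 + 10 @ $23.05 = $10,068.15
Total COGS = $6,129.45 + $10,068.15 = $16,197.60
Ending inventory: 235 @ $23.05 = $5,416.75
Check: goods available $21,614.35 = COGS $16,197.60 + ending $5,416.75

COGS = $16,197.60; ending inventory = $5,416.75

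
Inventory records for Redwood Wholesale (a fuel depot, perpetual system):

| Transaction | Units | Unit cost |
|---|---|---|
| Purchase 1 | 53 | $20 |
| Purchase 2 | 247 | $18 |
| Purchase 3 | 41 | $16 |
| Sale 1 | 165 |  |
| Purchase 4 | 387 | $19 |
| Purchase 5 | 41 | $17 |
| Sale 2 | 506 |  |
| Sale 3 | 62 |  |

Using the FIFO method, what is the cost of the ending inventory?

Sale 1 (165) [FIFO — oldest first]: 53 @ $20 + 112 @ $18 = $3,076
Sale 2 (506) [FIFO — oldest first]: 135 @ $18 + 41 @ $16 + 330 @ $19 = $9,356
Sale 3 (62) [FIFO — oldest first]: 57 @ $19 + 5 @ $17 = $1,168
Total COGS = $3,076 + $9,356 + $1,168 = $13,600
Ending inventory: 36 @ $17 = $612
Check: goods available $14,212 = COGS $13,600 + ending $612

Ending inventory = $612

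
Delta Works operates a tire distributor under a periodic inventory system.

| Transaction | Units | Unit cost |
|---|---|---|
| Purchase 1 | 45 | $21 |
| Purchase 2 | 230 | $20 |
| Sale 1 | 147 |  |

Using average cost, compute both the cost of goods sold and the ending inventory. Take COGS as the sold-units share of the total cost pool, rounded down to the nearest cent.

Sale 1, sell 147: 147/275 × $5,545.00 → $2,964.05
Ending inventory (cost pool remaining) = $2,580.95

COGS = $2,964.05; ending inventory = $2,580.95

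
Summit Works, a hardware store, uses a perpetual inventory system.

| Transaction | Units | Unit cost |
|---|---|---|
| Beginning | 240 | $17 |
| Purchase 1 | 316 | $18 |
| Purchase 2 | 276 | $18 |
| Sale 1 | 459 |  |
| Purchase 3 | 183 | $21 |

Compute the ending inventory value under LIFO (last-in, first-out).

Ending inventory = $10,317

Sale 1 (459) [LIFO — newest first]: 276 @ $18 + 183 @ $18 = $8,262
Ending inventory: 240 @ $17 + 133 @ $18 + 183 @ $21 = $10,317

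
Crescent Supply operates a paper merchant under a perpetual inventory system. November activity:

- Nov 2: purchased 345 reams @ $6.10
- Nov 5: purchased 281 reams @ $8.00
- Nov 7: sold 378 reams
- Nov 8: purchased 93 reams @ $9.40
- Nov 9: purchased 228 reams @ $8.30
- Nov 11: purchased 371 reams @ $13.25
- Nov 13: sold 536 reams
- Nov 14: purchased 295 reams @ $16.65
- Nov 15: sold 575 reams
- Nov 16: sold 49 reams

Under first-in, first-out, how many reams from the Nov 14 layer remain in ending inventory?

75

Nov 7, 378 sold [FIFO — oldest first]: 345 @ $6.10 + 33 @ $8.00 = $2,368.50
Nov 13, 536 sold [FIFO — oldest first]: 248 @ $8.00 + 93 @ $9.40 + 195 @ $8.30 = $4,476.70
Nov 15, 575 sold [FIFO — oldest first]: 33 @ $8.30 + 371 @ $13.25 + 171 @ $16.65 = $8,036.80
Nov 16, 49 sold [FIFO — oldest first]: 49 @ $16.65 = $815.85
Total COGS = $2,368.50 + $4,476.70 + $8,036.80 + $815.85 = $15,697.85
Ending inventory: 75 @ $16.65 = $1,248.75
Check: goods available $16,946.60 = COGS $15,697.85 + ending $1,248.75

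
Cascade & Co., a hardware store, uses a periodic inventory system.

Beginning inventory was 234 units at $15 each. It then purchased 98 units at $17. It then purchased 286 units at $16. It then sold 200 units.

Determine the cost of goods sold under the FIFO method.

COGS = $3,000

Sale 1 (200) [FIFO — oldest first]: 200 @ $15 = $3,000
Ending inventory: 34 @ $15 + 98 @ $17 + 286 @ $16 = $6,752
Check: goods available $9,752 = COGS $3,000 + ending $6,752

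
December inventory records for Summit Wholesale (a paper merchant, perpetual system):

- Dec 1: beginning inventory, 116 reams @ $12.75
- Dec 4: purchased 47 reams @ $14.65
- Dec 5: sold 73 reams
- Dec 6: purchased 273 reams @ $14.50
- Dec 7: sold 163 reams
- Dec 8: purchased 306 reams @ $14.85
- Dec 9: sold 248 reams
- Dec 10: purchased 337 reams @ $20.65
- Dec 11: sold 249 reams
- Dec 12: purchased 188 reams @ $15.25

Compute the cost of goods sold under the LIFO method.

Dec 5, 73 sold [LIFO — newest first]: 47 @ $14.65 + 26 @ $12.75 = $1,020.05
Dec 7, 163 sold [LIFO — newest first]: 163 @ $14.50 = $2,363.50
Dec 9, 248 sold [LIFO — newest first]: 248 @ $14.85 = $3,682.80
Dec 11, 249 sold [LIFO — newest first]: 249 @ $20.65 = $5,141.85
Total COGS = $1,020.05 + $2,363.50 + $3,682.80 + $5,141.85 = $12,208.20
Ending inventory: 90 @ $12.75 + 110 @ $14.50 + 58 @ $14.85 + 88 @ $20.65 + 188 @ $15.25 = $8,288.00

COGS = $12,208.20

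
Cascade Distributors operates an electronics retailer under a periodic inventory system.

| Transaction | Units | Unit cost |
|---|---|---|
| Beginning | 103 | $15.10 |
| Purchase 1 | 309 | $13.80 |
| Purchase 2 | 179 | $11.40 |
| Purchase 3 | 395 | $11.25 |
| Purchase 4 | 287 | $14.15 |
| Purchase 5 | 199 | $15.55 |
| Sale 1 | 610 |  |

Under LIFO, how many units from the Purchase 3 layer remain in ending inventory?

Sale 1 (610) [LIFO — newest first]: 199 @ $15.55 + 287 @ $14.15 + 124 @ $11.25 = $8,550.50
Ending inventory: 103 @ $15.10 + 309 @ $13.80 + 179 @ $11.40 + 271 @ $11.25 = $10,908.85

271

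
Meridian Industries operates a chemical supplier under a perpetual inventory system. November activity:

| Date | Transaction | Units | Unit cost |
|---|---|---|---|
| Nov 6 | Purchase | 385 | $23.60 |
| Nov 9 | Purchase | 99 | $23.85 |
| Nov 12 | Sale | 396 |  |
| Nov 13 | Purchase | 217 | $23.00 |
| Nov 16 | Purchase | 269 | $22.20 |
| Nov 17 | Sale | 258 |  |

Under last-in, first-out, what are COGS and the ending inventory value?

Nov 12, 396 sold [LIFO — newest first]: 99 @ $23.85 + 297 @ $23.60 = $9,370.35
Nov 17, 258 sold [LIFO — newest first]: 258 @ $22.20 = $5,727.60
Total COGS = $9,370.35 + $5,727.60 = $15,097.95
Ending inventory: 88 @ $23.60 + 217 @ $23.00 + 11 @ $22.20 = $7,312.00

COGS = $15,097.95; ending inventory = $7,312.00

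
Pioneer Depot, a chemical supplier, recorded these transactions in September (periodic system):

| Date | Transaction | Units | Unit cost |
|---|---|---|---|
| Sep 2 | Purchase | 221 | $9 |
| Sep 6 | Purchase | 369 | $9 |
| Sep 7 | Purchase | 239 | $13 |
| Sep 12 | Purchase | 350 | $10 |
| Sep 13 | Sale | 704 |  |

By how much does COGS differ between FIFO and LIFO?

$850

FIFO COGS: 221 @ $9 + 369 @ $9 + 114 @ $13 = $6,792
LIFO COGS: 350 @ $10 + 239 @ $13 + 115 @ $9 = $7,642
Difference = |$6,792 − $7,642| = $850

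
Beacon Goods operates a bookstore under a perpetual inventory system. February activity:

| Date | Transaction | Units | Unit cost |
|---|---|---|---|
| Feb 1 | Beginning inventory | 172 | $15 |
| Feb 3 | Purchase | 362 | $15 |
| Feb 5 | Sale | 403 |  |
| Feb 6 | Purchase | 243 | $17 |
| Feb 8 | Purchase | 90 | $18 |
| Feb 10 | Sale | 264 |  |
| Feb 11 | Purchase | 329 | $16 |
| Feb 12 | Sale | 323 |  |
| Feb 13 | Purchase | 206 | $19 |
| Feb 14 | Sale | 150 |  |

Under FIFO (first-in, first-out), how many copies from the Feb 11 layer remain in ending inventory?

56

Feb 5, 403 sold [FIFO — oldest first]: 172 @ $15 + 231 @ $15 = $6,045
Feb 10, 264 sold [FIFO — oldest first]: 131 @ $15 + 133 @ $17 = $4,226
Feb 12, 323 sold [FIFO — oldest first]: 110 @ $17 + 90 @ $18 + 123 @ $16 = $5,458
Feb 14, 150 sold [FIFO — oldest first]: 150 @ $16 = $2,400
Total COGS = $6,045 + $4,226 + $5,458 + $2,400 = $18,129
Ending inventory: 56 @ $16 + 206 @ $19 = $4,810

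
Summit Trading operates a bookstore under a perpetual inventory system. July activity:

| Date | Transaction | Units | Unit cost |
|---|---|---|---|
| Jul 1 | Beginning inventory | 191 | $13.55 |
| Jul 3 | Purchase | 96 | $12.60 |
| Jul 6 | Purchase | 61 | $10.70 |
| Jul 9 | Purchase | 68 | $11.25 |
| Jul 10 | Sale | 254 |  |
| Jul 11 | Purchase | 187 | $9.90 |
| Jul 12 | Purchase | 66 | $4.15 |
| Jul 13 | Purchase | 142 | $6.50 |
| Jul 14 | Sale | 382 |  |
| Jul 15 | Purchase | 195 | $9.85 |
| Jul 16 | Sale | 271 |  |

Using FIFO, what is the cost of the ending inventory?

Jul 10, 254 sold [FIFO — oldest first]: 191 @ $13.55 + 63 @ $12.60 = $3,381.85
Jul 14, 382 sold [FIFO — oldest first]: 33 @ $12.60 + 61 @ $10.70 + 68 @ $11.25 + 187 @ $9.90 + 33 @ $4.15 = $3,821.75
Jul 16, 271 sold [FIFO — oldest first]: 33 @ $4.15 + 142 @ $6.50 + 96 @ $9.85 = $2,005.55
Total COGS = $3,381.85 + $3,821.75 + $2,005.55 = $9,209.15
Ending inventory: 99 @ $9.85 = $975.15

Ending inventory = $975.15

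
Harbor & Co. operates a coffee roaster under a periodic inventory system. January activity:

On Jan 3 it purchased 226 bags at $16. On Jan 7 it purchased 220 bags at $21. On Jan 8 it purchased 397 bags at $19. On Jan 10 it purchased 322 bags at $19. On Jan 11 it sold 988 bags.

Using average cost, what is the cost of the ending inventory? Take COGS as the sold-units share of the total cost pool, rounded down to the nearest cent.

Jan 11, sell 988: 988/1165 × $21,897.00 → $18,570.15
Ending inventory (cost pool remaining) = $3,326.85

Ending inventory = $3,326.85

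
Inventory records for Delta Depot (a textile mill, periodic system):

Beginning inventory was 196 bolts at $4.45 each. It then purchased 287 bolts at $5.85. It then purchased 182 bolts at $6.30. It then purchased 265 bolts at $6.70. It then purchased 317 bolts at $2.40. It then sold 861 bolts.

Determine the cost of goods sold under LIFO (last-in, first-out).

COGS = $4,250.35

Sale 1 (861) [LIFO — newest first]: 317 @ $2.40 + 265 @ $6.70 + 182 @ $6.30 + 97 @ $5.85 = $4,250.35
Ending inventory: 196 @ $4.45 + 190 @ $5.85 = $1,983.70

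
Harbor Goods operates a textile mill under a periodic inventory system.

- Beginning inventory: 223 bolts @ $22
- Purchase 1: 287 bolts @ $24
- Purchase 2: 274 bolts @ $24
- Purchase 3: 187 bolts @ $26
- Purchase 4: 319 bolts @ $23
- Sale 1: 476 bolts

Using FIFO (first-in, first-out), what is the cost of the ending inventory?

Ending inventory = $19,591

Sale 1 (476) [FIFO — oldest first]: 223 @ $22 + 253 @ $24 = $10,978
Ending inventory: 34 @ $24 + 274 @ $24 + 187 @ $26 + 319 @ $23 = $19,591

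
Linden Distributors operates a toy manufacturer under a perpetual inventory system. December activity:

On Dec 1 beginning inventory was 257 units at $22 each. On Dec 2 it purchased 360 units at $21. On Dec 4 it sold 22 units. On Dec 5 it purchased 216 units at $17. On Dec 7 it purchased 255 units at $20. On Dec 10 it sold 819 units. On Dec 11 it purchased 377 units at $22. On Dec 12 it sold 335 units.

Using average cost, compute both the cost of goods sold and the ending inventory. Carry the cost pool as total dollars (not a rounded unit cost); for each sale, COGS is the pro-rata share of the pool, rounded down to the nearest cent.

COGS = $24,129.88; ending inventory = $6,150.12

After Dec 1: 257 on hand, pool $5,654.00 (≈ $22.0000 each)
After Dec 2: 617 on hand, pool $13,214.00 (≈ $21.4165 each)
Dec 4, sell 22: 22/617 × $13,214.00 → $471.16
After Dec 5: 811 on hand, pool $16,414.84 (≈ $20.2402 each)
After Dec 7: 1066 on hand, pool $21,514.84 (≈ $20.1828 each)
Dec 10, sell 819: 819/1066 × $21,514.84 → $16,529.69
After Dec 11: 624 on hand, pool $13,279.15 (≈ $21.2807 each)
Dec 12, sell 335: 335/624 × $13,279.15 → $7,129.03
Total COGS = $471.16 + $16,529.69 + $7,129.03 = $24,129.88
Ending inventory (cost pool remaining) = $6,150.12
Check: goods available $30,280.00 = COGS $24,129.88 + ending $6,150.12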